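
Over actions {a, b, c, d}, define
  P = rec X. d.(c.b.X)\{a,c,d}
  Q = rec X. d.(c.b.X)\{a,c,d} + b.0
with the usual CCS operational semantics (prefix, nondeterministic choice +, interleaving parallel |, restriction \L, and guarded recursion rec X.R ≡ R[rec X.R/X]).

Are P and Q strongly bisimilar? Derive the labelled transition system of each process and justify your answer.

Reachable graph of P (2 states):
  u0 = rec X. d.(c.b.X)\{a,c,d} → =d=> u1
  u1 = (c.b.(rec X. d.(c.b.X)\{a,c,d}))\{a,c,d} → (no moves)
Reachable graph of Q (3 states):
  v0 = rec X. d.(c.b.X)\{a,c,d} + b.0 → =b=> v1, =d=> v2
  v1 = 0 → (no moves)
  v2 = (c.b.(rec X. d.(c.b.X)\{a,c,d} + b.0))\{a,c,d} → (no moves)
Coarsest stable partition (strong bisimilarity classes):
  B0 = {u0}
  B1 = {u1, v1, v2}
  B2 = {v0}
u0 ∈ B0, v0 ∈ B2 → different blocks

P ≁ Q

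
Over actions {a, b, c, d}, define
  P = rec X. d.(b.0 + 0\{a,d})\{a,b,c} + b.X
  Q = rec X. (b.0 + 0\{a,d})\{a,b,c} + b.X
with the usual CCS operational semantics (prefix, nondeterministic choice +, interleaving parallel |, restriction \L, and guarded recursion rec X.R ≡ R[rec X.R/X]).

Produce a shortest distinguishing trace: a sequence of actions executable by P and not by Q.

d

LTS(P): 2 reachable states
  m0 = rec X. d.(b.0 + 0\{a,d})\{a,b,c} + b.X has moves --b--▸ m0, --d--▸ m1
  m1 = (b.0 + 0\{a,d})\{a,b,c} has moves stopped
LTS(Q): 1 reachable states
  n0 = rec X. (b.0 + 0\{a,d})\{a,b,c} + b.X has moves --b--▸ n0
Run σ = ⟨d⟩ on P: start {m0}
  [1] d ⇒ {m1}
  ✓ P
Run σ = ⟨d⟩ on Q: start {n0}
  [1] d ⇒ ∅ (Q stuck)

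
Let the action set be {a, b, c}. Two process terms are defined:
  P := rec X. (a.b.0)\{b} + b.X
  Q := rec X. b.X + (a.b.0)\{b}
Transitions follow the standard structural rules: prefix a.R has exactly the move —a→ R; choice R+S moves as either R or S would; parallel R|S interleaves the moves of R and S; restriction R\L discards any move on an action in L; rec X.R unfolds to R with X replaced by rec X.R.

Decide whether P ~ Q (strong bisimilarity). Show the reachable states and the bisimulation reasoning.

P's transition system — 2 states:
  s0 = rec X. (a.b.0)\{b} + b.X → =a=> s1, =b=> s0
  s1 = (b.0)\{b} → ·
Q's transition system — 2 states:
  t0 = rec X. b.X + (a.b.0)\{b} → =a=> t1, =b=> t0
  t1 = (b.0)\{b} → ·
Bisimilarity quotient blocks:
  B0 = {s0, t0}
  B1 = {s1, t1}
s0 ∈ B0, t0 ∈ B0 → same block

YES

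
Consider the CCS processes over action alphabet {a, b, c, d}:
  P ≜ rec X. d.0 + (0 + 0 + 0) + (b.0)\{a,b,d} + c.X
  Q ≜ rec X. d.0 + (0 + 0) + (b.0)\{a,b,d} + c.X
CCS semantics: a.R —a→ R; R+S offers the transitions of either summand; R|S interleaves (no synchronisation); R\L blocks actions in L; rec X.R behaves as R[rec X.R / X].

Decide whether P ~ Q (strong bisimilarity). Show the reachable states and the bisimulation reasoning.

P's transition system — 2 states:
  s0 = rec X. d.0 + (0 + 0 + 0) + (b.0)\{a,b,d} + c.X :: —c→ s0, —d→ s1
  s1 = 0 :: ·
Q's transition system — 2 states:
  t0 = rec X. d.0 + (0 + 0) + (b.0)\{a,b,d} + c.X :: —c→ t0, —d→ t1
  t1 = 0 :: ·
Coarsest stable partition (strong bisimilarity classes):
  B0 = {s0, t0}
  B1 = {s1, t1}
s0 ∈ B0, t0 ∈ B0 → same block

P ~ Q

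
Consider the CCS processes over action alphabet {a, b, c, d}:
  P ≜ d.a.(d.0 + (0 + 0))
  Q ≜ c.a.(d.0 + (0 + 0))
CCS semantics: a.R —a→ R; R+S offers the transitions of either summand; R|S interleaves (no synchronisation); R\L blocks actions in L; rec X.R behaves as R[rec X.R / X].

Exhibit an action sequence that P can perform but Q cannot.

d

Reachable graph of P (4 states):
  s0 = d.a.(d.0 + (0 + 0)) | =d=> s1
  s1 = a.(d.0 + (0 + 0)) | =a=> s2
  s2 = d.0 + (0 + 0) | =d=> s3
  s3 = 0 | stopped
Reachable graph of Q (4 states):
  t0 = c.a.(d.0 + (0 + 0)) | =c=> t1
  t1 = a.(d.0 + (0 + 0)) | =a=> t2
  t2 = d.0 + (0 + 0) | =d=> t3
  t3 = 0 | stopped
Executing d from P (initial set {s0}):
  after d @ step 1: {s1}
  — P admits the full trace.
Executing d from Q (initial set {t0}):
  after d @ step 1: no successor for Q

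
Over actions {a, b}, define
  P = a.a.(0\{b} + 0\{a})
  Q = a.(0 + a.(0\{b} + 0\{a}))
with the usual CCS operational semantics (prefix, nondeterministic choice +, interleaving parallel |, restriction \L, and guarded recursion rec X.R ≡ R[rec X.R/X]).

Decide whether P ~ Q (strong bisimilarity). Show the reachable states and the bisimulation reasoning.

YES

LTS(P): 3 reachable states
  u0 = a.a.(0\{b} + 0\{a}) has moves -a-> u1
  u1 = a.(0\{b} + 0\{a}) has moves -a-> u2
  u2 = 0\{b} + 0\{a} has moves ·
LTS(Q): 3 reachable states
  v0 = a.(0 + a.(0\{b} + 0\{a})) has moves -a-> v1
  v1 = 0 + a.(0\{b} + 0\{a}) has moves -a-> v2
  v2 = 0\{b} + 0\{a} has moves ·
Partition-refinement fixed point:
  B0 = {u0, v0}
  B1 = {u1, v1}
  B2 = {u2, v2}
u0 ∈ B0, v0 ∈ B0 → same block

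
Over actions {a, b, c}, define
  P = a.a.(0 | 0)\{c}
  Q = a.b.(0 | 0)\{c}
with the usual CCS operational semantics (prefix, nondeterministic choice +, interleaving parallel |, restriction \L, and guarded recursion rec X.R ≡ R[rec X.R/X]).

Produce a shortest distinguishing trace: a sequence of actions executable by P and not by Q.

aa

Reachable graph of P (3 states):
  m0 = a.a.(0 | 0)\{c} → -a-> m1
  m1 = a.(0 | 0)\{c} → -a-> m2
  m2 = (0 | 0)\{c} → (no moves)
Reachable graph of Q (3 states):
  n0 = a.b.(0 | 0)\{c} → -a-> n1
  n1 = b.(0 | 0)\{c} → -b-> n2
  n2 = (0 | 0)\{c} → (no moves)
Run σ = ⟨aa⟩ on P: start {m0}
  after a @ step 1: {m1}
  after a @ step 2: {m2}
  — P admits the full trace.
Run σ = ⟨aa⟩ on Q: start {n0}
  after a @ step 1: {n1}
  after a @ step 2: no successor for Q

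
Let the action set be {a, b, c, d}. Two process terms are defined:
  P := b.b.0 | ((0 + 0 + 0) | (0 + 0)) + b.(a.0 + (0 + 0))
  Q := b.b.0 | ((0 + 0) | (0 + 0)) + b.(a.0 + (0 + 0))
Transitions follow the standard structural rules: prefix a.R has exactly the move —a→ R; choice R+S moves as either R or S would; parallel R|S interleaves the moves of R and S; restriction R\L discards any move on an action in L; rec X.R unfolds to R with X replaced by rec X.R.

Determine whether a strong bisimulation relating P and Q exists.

bisimilar

Reachable graph of P (5 states):
  p0 = b.b.0 | ((0 + 0 + 0) | (0 + 0)) + b.(a.0 + (0 + 0)) :: -b-> p1, -b-> p2
  p1 = a.0 + (0 + 0) :: -a-> p3
  p2 = b.0 | ((0 + 0 + 0) | (0 + 0)) :: -b-> p4
  p3 = 0 :: (no moves)
  p4 = 0 | ((0 + 0 + 0) | (0 + 0)) :: (no moves)
Reachable graph of Q (5 states):
  q0 = b.b.0 | ((0 + 0) | (0 + 0)) + b.(a.0 + (0 + 0)) :: -b-> q1, -b-> q2
  q1 = a.0 + (0 + 0) :: -a-> q3
  q2 = b.0 | ((0 + 0) | (0 + 0)) :: -b-> q4
  q3 = 0 :: (no moves)
  q4 = 0 | ((0 + 0) | (0 + 0)) :: (no moves)
Bisimilarity quotient blocks:
  B0 = {p0, q0}
  B1 = {p2, q2}
  B2 = {p3, p4, q3, q4}
  B3 = {p1, q1}
p0 ∈ B0, q0 ∈ B0 → same block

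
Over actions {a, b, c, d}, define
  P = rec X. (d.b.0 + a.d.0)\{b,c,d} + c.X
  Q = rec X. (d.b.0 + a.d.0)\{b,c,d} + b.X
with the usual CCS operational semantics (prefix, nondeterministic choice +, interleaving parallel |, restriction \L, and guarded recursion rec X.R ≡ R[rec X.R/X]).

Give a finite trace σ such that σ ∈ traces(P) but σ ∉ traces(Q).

Reachable graph of P (2 states):
  p0 = rec X. (d.b.0 + a.d.0)\{b,c,d} + c.X | —a→ p1, —c→ p0
  p1 = (d.0)\{b,c,d} | stopped
Reachable graph of Q (2 states):
  q0 = rec X. (d.b.0 + a.d.0)\{b,c,d} + b.X | —a→ q1, —b→ q0
  q1 = (d.0)\{b,c,d} | stopped
Trace ⟨c⟩ through P, begin at {p0}:
  after c @ step 1: {p0}
  — P admits the full trace.
Trace ⟨c⟩ through Q, begin at {q0}:
  after c @ step 1: ∅  — Q cannot continue

c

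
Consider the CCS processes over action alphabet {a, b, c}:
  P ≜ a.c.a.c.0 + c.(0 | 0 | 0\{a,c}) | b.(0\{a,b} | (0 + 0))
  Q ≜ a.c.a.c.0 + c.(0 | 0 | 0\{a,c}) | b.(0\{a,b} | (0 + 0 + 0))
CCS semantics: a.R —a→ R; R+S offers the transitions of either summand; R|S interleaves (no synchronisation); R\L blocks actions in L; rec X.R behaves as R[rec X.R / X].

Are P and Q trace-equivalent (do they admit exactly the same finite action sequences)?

YES

P's transition system — 8 states:
  u0 = a.c.a.c.0 + c.(0 | 0 | 0\{a,c}) | b.(0\{a,b} | (0 + 0)) :: --a--▸ u1, --b--▸ u2, --c--▸ u3
  u1 = c.a.c.0 :: --c--▸ u4
  u2 = c.(0 | 0 | 0\{a,c}) | (0\{a,b} | (0 + 0)) :: --c--▸ u5
  u3 = 0 | 0 | 0\{a,c} | b.(0\{a,b} | (0 + 0)) :: --b--▸ u5
  u4 = a.c.0 :: --a--▸ u6
  u5 = 0 | 0 | 0\{a,c} | (0\{a,b} | (0 + 0)) :: ∅
  u6 = c.0 :: --c--▸ u7
  u7 = 0 :: ∅
Q's transition system — 8 states:
  v0 = a.c.a.c.0 + c.(0 | 0 | 0\{a,c}) | b.(0\{a,b} | (0 + 0 + 0)) :: --a--▸ v1, --b--▸ v2, --c--▸ v3
  v1 = c.a.c.0 :: --c--▸ v4
  v2 = c.(0 | 0 | 0\{a,c}) | (0\{a,b} | (0 + 0 + 0)) :: --c--▸ v5
  v3 = 0 | 0 | 0\{a,c} | b.(0\{a,b} | (0 + 0 + 0)) :: --b--▸ v5
  v4 = a.c.0 :: --a--▸ v6
  v5 = 0 | 0 | 0\{a,c} | (0\{a,b} | (0 + 0 + 0)) :: ∅
  v6 = c.0 :: --c--▸ v7
  v7 = 0 :: ∅
Coarsest stable partition (strong bisimilarity classes):
  B0 = {u0, v0}
  B1 = {u3, v3}
  B2 = {u5, u7, v5, v7}
  B3 = {u2, u6, v2, v6}
  B4 = {u1, v1}
  B5 = {u4, v4}
u0 ∈ B0, v0 ∈ B0 → same block
Bisimilar ⇒ trace-equivalent.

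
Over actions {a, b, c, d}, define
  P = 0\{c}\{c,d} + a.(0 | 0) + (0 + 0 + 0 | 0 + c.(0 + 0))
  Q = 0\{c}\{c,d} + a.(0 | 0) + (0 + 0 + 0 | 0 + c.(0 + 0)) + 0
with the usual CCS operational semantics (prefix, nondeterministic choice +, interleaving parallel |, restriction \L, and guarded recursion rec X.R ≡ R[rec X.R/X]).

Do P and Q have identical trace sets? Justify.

LTS(P): 3 reachable states
  p0 = 0\{c}\{c,d} + a.(0 | 0) + (0 + 0 + 0 | 0 + c.(0 + 0)) ⊢ --a--▸ p1, --c--▸ p2
  p1 = 0 | 0 ⊢ (no moves)
  p2 = 0 + 0 ⊢ (no moves)
LTS(Q): 3 reachable states
  q0 = 0\{c}\{c,d} + a.(0 | 0) + (0 + 0 + 0 | 0 + c.(0 + 0)) + 0 ⊢ --a--▸ q1, --c--▸ q2
  q1 = 0 | 0 ⊢ (no moves)
  q2 = 0 + 0 ⊢ (no moves)
Coarsest stable partition (strong bisimilarity classes):
  B0 = {p0, q0}
  B1 = {p1, p2, q1, q2}
p0 ∈ B0, q0 ∈ B0 → same block
Bisimilar ⇒ trace-equivalent.

trace-equivalent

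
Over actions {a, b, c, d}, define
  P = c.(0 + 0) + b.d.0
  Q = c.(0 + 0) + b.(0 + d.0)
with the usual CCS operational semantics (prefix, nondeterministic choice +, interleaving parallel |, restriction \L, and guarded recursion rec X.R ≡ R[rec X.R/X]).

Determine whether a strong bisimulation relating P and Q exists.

P's transition system — 4 states:
  s0 = c.(0 + 0) + b.d.0 :: -b-> s1, -c-> s2
  s1 = d.0 :: -d-> s3
  s2 = 0 + 0 :: ∅
  s3 = 0 :: ∅
Q's transition system — 4 states:
  t0 = c.(0 + 0) + b.(0 + d.0) :: -b-> t1, -c-> t2
  t1 = 0 + d.0 :: -d-> t3
  t2 = 0 + 0 :: ∅
  t3 = 0 :: ∅
Partition-refinement fixed point:
  B0 = {s0, t0}
  B1 = {s1, t1}
  B2 = {s2, s3, t2, t3}
s0 ∈ B0, t0 ∈ B0 → same block

bisimilar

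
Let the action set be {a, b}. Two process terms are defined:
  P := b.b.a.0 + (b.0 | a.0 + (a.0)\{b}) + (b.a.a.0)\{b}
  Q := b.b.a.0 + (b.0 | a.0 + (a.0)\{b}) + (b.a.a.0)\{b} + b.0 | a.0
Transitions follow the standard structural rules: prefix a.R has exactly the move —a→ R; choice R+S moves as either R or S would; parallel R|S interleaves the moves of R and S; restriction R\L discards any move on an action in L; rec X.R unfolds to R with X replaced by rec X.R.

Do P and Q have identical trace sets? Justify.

YES

LTS(P): 8 reachable states
  u0 = b.b.a.0 + (b.0 | a.0 + (a.0)\{b}) + (b.a.a.0)\{b} → -a-> u1, -a-> u2, -b-> u3, -b-> u4
  u1 = 0\{b} → (no moves)
  u2 = b.0 | 0 → -b-> u5
  u3 = 0 | a.0 → -a-> u5
  u4 = b.a.0 → -b-> u6
  u5 = 0 | 0 → (no moves)
  u6 = a.0 → -a-> u7
  u7 = 0 → (no moves)
LTS(Q): 8 reachable states
  v0 = b.b.a.0 + (b.0 | a.0 + (a.0)\{b}) + (b.a.a.0)\{b} + b.0 | a.0 → -a-> v1, -a-> v2, -b-> v3, -b-> v4
  v1 = 0\{b} → (no moves)
  v2 = b.0 | 0 → -b-> v5
  v3 = 0 | a.0 → -a-> v5
  v4 = b.a.0 → -b-> v6
  v5 = 0 | 0 → (no moves)
  v6 = a.0 → -a-> v7
  v7 = 0 → (no moves)
Partition-refinement fixed point:
  B0 = {u0, v0}
  B1 = {u3, u6, v3, v6}
  B2 = {u1, u5, u7, v1, v5, v7}
  B3 = {u4, v4}
  B4 = {u2, v2}
u0 ∈ B0, v0 ∈ B0 → same block
Bisimilar ⇒ trace-equivalent.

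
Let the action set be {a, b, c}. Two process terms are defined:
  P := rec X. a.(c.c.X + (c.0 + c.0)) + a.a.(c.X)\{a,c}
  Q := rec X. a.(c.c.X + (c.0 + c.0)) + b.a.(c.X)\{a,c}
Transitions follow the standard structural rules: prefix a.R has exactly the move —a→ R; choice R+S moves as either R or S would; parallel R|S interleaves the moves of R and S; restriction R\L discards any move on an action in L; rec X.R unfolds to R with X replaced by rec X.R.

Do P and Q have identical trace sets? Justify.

Reachable graph of P (6 states):
  m0 = rec X. a.(c.c.X + (c.0 + c.0)) + a.a.(c.X)\{a,c} ⊢ —a→ m1, —a→ m2
  m1 = a.(c.(rec X. a.(c.c.X + (c.0 + c.0)) + a.a.(c.X)\{a,c}))\{a,c} ⊢ —a→ m3
  m2 = c.c.(rec X. a.(c.c.X + (c.0 + c.0)) + a.a.(c.X)\{a,c}) + (c.0 + c.0) ⊢ —c→ m4, —c→ m5
  m3 = (c.(rec X. a.(c.c.X + (c.0 + c.0)) + a.a.(c.X)\{a,c}))\{a,c} ⊢ ·
  m4 = 0 ⊢ ·
  m5 = c.(rec X. a.(c.c.X + (c.0 + c.0)) + a.a.(c.X)\{a,c}) ⊢ —c→ m0
Reachable graph of Q (6 states):
  n0 = rec X. a.(c.c.X + (c.0 + c.0)) + b.a.(c.X)\{a,c} ⊢ —a→ n1, —b→ n2
  n1 = c.c.(rec X. a.(c.c.X + (c.0 + c.0)) + b.a.(c.X)\{a,c}) + (c.0 + c.0) ⊢ —c→ n3, —c→ n4
  n2 = a.(c.(rec X. a.(c.c.X + (c.0 + c.0)) + b.a.(c.X)\{a,c}))\{a,c} ⊢ —a→ n5
  n3 = 0 ⊢ ·
  n4 = c.(rec X. a.(c.c.X + (c.0 + c.0)) + b.a.(c.X)\{a,c}) ⊢ —c→ n0
  n5 = (c.(rec X. a.(c.c.X + (c.0 + c.0)) + b.a.(c.X)\{a,c}))\{a,c} ⊢ ·
Trace ⟨aa⟩ through P, begin at {m0}:
  after a @ step 1: {m1, m2}
  after a @ step 2: {m3}
  — P admits the full trace.
Trace ⟨aa⟩ through Q, begin at {n0}:
  after a @ step 1: {n1}
  after a @ step 2: no successor for Q

NO — witness ⟨aa⟩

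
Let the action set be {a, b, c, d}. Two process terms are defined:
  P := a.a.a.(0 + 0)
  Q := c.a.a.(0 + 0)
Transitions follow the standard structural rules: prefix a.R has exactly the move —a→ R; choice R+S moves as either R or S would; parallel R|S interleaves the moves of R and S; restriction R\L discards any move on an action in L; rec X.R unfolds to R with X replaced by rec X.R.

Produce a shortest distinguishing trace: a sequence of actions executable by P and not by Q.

P's transition system — 4 states:
  m0 = a.a.a.(0 + 0) has moves —a→ m1
  m1 = a.a.(0 + 0) has moves —a→ m2
  m2 = a.(0 + 0) has moves —a→ m3
  m3 = 0 + 0 has moves ·
Q's transition system — 4 states:
  n0 = c.a.a.(0 + 0) has moves —c→ n1
  n1 = a.a.(0 + 0) has moves —a→ n2
  n2 = a.(0 + 0) has moves —a→ n3
  n3 = 0 + 0 has moves ·
Executing a from P (initial set {m0}):
  [1] a ⇒ {m1}
  — P admits the full trace.
Executing a from Q (initial set {n0}):
  [1] a ⇒ no successor for Q

a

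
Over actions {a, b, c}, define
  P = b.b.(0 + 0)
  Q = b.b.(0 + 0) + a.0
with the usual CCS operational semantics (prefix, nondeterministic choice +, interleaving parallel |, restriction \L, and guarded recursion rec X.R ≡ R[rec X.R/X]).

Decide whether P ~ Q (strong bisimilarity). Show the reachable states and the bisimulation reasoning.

P's transition system — 3 states:
  m0 = b.b.(0 + 0) ⊢ -b-> m1
  m1 = b.(0 + 0) ⊢ -b-> m2
  m2 = 0 + 0 ⊢ ·
Q's transition system — 4 states:
  n0 = b.b.(0 + 0) + a.0 ⊢ -a-> n1, -b-> n2
  n1 = 0 ⊢ ·
  n2 = b.(0 + 0) ⊢ -b-> n3
  n3 = 0 + 0 ⊢ ·
Partition-refinement fixed point:
  B0 = {m0}
  B1 = {m1, n2}
  B2 = {m2, n1, n3}
  B3 = {n0}
m0 ∈ B0, n0 ∈ B3 → different blocks

not bisimilar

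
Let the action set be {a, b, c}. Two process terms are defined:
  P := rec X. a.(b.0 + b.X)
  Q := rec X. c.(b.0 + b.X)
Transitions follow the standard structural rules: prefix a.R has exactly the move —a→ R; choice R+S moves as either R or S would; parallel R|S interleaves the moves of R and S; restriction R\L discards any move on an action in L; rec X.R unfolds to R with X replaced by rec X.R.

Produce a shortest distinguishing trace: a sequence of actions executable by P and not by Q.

a

P's transition system — 3 states:
  s0 = rec X. a.(b.0 + b.X) | ··a··> s1
  s1 = b.0 + b.(rec X. a.(b.0 + b.X)) | ··b··> s0, ··b··> s2
  s2 = 0 | ∅
Q's transition system — 3 states:
  t0 = rec X. c.(b.0 + b.X) | ··c··> t1
  t1 = b.0 + b.(rec X. c.(b.0 + b.X)) | ··b··> t0, ··b··> t2
  t2 = 0 | ∅
Run σ = ⟨a⟩ on P: start {s0}
  [1] a ⇒ {s1}
  P completes σ.
Run σ = ⟨a⟩ on Q: start {t0}
  [1] a ⇒ ∅ (Q stuck)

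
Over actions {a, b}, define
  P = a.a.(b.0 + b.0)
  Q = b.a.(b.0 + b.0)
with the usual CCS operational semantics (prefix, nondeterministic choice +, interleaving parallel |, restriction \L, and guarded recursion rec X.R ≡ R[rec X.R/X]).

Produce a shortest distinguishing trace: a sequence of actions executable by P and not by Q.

a

P's transition system — 4 states:
  m0 = a.a.(b.0 + b.0) ⊢ -a-> m1
  m1 = a.(b.0 + b.0) ⊢ -a-> m2
  m2 = b.0 + b.0 ⊢ -b-> m3
  m3 = 0 ⊢ deadlocked
Q's transition system — 4 states:
  n0 = b.a.(b.0 + b.0) ⊢ -b-> n1
  n1 = a.(b.0 + b.0) ⊢ -a-> n2
  n2 = b.0 + b.0 ⊢ -b-> n3
  n3 = 0 ⊢ deadlocked
Executing a from P (initial set {m0}):
  step 1 (a): {m1}
  ✓ P
Executing a from Q (initial set {n0}):
  step 1 (a): ∅ (Q stuck)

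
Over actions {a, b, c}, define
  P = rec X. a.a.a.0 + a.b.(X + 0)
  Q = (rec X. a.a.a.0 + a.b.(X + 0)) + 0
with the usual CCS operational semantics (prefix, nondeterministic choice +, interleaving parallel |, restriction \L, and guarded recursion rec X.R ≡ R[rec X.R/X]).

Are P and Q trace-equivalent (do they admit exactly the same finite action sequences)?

traces(P) = traces(Q)

LTS(P): 6 reachable states
  p0 = rec X. a.a.a.0 + a.b.(X + 0) ⊢ =a=> p1, =a=> p2
  p1 = a.a.0 ⊢ =a=> p3
  p2 = b.((rec X. a.a.a.0 + a.b.(X + 0)) + 0) ⊢ =b=> p4
  p3 = a.0 ⊢ =a=> p5
  p4 = (rec X. a.a.a.0 + a.b.(X + 0)) + 0 ⊢ =a=> p1, =a=> p2
  p5 = 0 ⊢ ∅
LTS(Q): 5 reachable states
  q0 = (rec X. a.a.a.0 + a.b.(X + 0)) + 0 ⊢ =a=> q1, =a=> q2
  q1 = a.a.0 ⊢ =a=> q3
  q2 = b.((rec X. a.a.a.0 + a.b.(X + 0)) + 0) ⊢ =b=> q0
  q3 = a.0 ⊢ =a=> q4
  q4 = 0 ⊢ ∅
Bisimilarity quotient blocks:
  B0 = {p0, p4, q0}
  B1 = {p1, q1}
  B2 = {p3, q3}
  B3 = {p5, q4}
  B4 = {p2, q2}
p0 ∈ B0, q0 ∈ B0 → same block
Bisimilar ⇒ trace-equivalent.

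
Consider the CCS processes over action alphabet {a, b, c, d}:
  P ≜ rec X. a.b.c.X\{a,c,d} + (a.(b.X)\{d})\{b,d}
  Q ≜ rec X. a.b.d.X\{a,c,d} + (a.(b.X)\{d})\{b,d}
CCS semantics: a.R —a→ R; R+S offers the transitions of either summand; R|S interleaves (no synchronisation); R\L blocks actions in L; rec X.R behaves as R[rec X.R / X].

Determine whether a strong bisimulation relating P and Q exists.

P ≁ Q

Reachable graph of P (5 states):
  u0 = rec X. a.b.c.X\{a,c,d} + (a.(b.X)\{d})\{b,d} has moves —a→ u1, —a→ u2
  u1 = (b.(rec X. a.b.c.X\{a,c,d} + (a.(b.X)\{d})\{b,d}))\{d}\{b,d} has moves stopped
  u2 = b.c.(rec X. a.b.c.X\{a,c,d} + (a.(b.X)\{d})\{b,d})\{a,c,d} has moves —b→ u3
  u3 = c.(rec X. a.b.c.X\{a,c,d} + (a.(b.X)\{d})\{b,d})\{a,c,d} has moves —c→ u4
  u4 = (rec X. a.b.c.X\{a,c,d} + (a.(b.X)\{d})\{b,d})\{a,c,d} has moves stopped
Reachable graph of Q (5 states):
  v0 = rec X. a.b.d.X\{a,c,d} + (a.(b.X)\{d})\{b,d} has moves —a→ v1, —a→ v2
  v1 = (b.(rec X. a.b.d.X\{a,c,d} + (a.(b.X)\{d})\{b,d}))\{d}\{b,d} has moves stopped
  v2 = b.d.(rec X. a.b.d.X\{a,c,d} + (a.(b.X)\{d})\{b,d})\{a,c,d} has moves —b→ v3
  v3 = d.(rec X. a.b.d.X\{a,c,d} + (a.(b.X)\{d})\{b,d})\{a,c,d} has moves —d→ v4
  v4 = (rec X. a.b.d.X\{a,c,d} + (a.(b.X)\{d})\{b,d})\{a,c,d} has moves stopped
Coarsest stable partition (strong bisimilarity classes):
  B0 = {u0}
  B1 = {u1, u4, v1, v4}
  B2 = {u2}
  B3 = {u3}
  B4 = {v0}
  B5 = {v2}
  B6 = {v3}
u0 ∈ B0, v0 ∈ B4 → different blocks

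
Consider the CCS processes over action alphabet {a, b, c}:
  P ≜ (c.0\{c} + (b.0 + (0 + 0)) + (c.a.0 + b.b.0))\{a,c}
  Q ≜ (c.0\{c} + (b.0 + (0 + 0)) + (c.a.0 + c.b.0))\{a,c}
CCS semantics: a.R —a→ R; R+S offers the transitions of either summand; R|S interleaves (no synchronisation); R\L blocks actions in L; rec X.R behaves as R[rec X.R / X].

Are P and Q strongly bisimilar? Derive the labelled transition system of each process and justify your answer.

P ≁ Q

Reachable graph of P (3 states):
  s0 = (c.0\{c} + (b.0 + (0 + 0)) + (c.a.0 + b.b.0))\{a,c} ⊢ ··b··> s1, ··b··> s2
  s1 = (b.0)\{a,c} ⊢ ··b··> s2
  s2 = 0\{a,c} ⊢ ∅
Reachable graph of Q (2 states):
  t0 = (c.0\{c} + (b.0 + (0 + 0)) + (c.a.0 + c.b.0))\{a,c} ⊢ ··b··> t1
  t1 = 0\{a,c} ⊢ ∅
Partition-refinement fixed point:
  B0 = {s0}
  B1 = {s2, t1}
  B2 = {s1, t0}
s0 ∈ B0, t0 ∈ B2 → different blocks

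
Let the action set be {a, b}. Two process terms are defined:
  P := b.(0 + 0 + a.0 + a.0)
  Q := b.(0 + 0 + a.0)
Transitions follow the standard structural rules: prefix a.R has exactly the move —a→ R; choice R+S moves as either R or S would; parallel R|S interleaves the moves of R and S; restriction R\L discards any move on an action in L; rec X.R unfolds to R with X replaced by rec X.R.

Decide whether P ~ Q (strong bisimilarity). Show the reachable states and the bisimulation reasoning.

YES

LTS(P): 3 reachable states
  p0 = b.(0 + 0 + a.0 + a.0) :: =b=> p1
  p1 = 0 + 0 + a.0 + a.0 :: =a=> p2
  p2 = 0 :: deadlocked
LTS(Q): 3 reachable states
  q0 = b.(0 + 0 + a.0) :: =b=> q1
  q1 = 0 + 0 + a.0 :: =a=> q2
  q2 = 0 :: deadlocked
Partition-refinement fixed point:
  B0 = {p0, q0}
  B1 = {p1, q1}
  B2 = {p2, q2}
p0 ∈ B0, q0 ∈ B0 → same block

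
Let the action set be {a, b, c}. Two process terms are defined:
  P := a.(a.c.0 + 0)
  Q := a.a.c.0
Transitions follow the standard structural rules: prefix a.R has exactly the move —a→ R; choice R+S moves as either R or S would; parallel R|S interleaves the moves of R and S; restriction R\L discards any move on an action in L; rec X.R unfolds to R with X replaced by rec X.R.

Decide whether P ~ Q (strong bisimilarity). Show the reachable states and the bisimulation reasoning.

YES

P's transition system — 4 states:
  s0 = a.(a.c.0 + 0) ⊢ -a-> s1
  s1 = a.c.0 + 0 ⊢ -a-> s2
  s2 = c.0 ⊢ -c-> s3
  s3 = 0 ⊢ deadlocked
Q's transition system — 4 states:
  t0 = a.a.c.0 ⊢ -a-> t1
  t1 = a.c.0 ⊢ -a-> t2
  t2 = c.0 ⊢ -c-> t3
  t3 = 0 ⊢ deadlocked
Bisimilarity quotient blocks:
  B0 = {s0, t0}
  B1 = {s1, t1}
  B2 = {s2, t2}
  B3 = {s3, t3}
s0 ∈ B0, t0 ∈ B0 → same block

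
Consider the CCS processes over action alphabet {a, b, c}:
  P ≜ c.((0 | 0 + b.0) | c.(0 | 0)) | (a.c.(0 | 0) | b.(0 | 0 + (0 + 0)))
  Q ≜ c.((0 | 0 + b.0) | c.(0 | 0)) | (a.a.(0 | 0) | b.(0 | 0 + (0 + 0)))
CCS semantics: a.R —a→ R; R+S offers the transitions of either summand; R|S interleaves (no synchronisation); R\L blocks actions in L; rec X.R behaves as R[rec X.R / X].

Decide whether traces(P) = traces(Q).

LTS(P): 30 reachable states
  s0 = c.((0 | 0 + b.0) | c.(0 | 0)) | (a.c.(0 | 0) | b.(0 | 0 + (0 + 0))) :: --a--▸ s1, --b--▸ s2, --c--▸ s3
  s1 = c.((0 | 0 + b.0) | c.(0 | 0)) | (c.(0 | 0) | b.(0 | 0 + (0 + 0))) :: --b--▸ s4, --c--▸ s5, --c--▸ s6
  s2 = c.((0 | 0 + b.0) | c.(0 | 0)) | (a.c.(0 | 0) | (0 | 0 + (0 + 0))) :: --a--▸ s4, --c--▸ s7
  s3 = (0 | 0 + b.0) | c.(0 | 0) | (a.c.(0 | 0) | b.(0 | 0 + (0 + 0))) :: --a--▸ s5, --b--▸ s7, --b--▸ s8, --c--▸ s9
  s4 = c.((0 | 0 + b.0) | c.(0 | 0)) | (c.(0 | 0) | (0 | 0 + (0 + 0))) :: --c--▸ s10, --c--▸ s11
  s5 = (0 | 0 + b.0) | c.(0 | 0) | (c.(0 | 0) | b.(0 | 0 + (0 + 0))) :: --b--▸ s10, --b--▸ s12, --c--▸ s13, --c--▸ s14
  s6 = c.((0 | 0 + b.0) | c.(0 | 0)) | (0 | 0 | b.(0 | 0 + (0 + 0))) :: --b--▸ s11, --c--▸ s14
  s7 = (0 | 0 + b.0) | c.(0 | 0) | (a.c.(0 | 0) | (0 | 0 + (0 + 0))) :: --a--▸ s10, --b--▸ s15, --c--▸ s16
  s8 = 0 | c.(0 | 0) | (a.c.(0 | 0) | b.(0 | 0 + (0 + 0))) :: --a--▸ s12, --b--▸ s15, --c--▸ s17
  s9 = (0 | 0 + b.0) | (0 | 0) | (a.c.(0 | 0) | b.(0 | 0 + (0 + 0))) :: --a--▸ s13, --b--▸ s16, --b--▸ s17
  s10 = (0 | 0 + b.0) | c.(0 | 0) | (c.(0 | 0) | (0 | 0 + (0 + 0))) :: --b--▸ s18, --c--▸ s19, --c--▸ s20
  s11 = c.((0 | 0 + b.0) | c.(0 | 0)) | (0 | 0 | (0 | 0 + (0 + 0))) :: --c--▸ s20
  s12 = 0 | c.(0 | 0) | (c.(0 | 0) | b.(0 | 0 + (0 + 0))) :: --b--▸ s18, --c--▸ s21, --c--▸ s22
  s13 = (0 | 0 + b.0) | (0 | 0) | (c.(0 | 0) | b.(0 | 0 + (0 + 0))) :: --b--▸ s19, --b--▸ s21, --c--▸ s23
  s14 = (0 | 0 + b.0) | c.(0 | 0) | (0 | 0 | b.(0 | 0 + (0 + 0))) :: --b--▸ s20, --b--▸ s22, --c--▸ s23
  s15 = 0 | c.(0 | 0) | (a.c.(0 | 0) | (0 | 0 + (0 + 0))) :: --a--▸ s18, --c--▸ s24
  s16 = (0 | 0 + b.0) | (0 | 0) | (a.c.(0 | 0) | (0 | 0 + (0 + 0))) :: --a--▸ s19, --b--▸ s24
  s17 = 0 | (0 | 0) | (a.c.(0 | 0) | b.(0 | 0 + (0 + 0))) :: --a--▸ s21, --b--▸ s24
  s18 = 0 | c.(0 | 0) | (c.(0 | 0) | (0 | 0 + (0 + 0))) :: --c--▸ s25, --c--▸ s26
  s19 = (0 | 0 + b.0) | (0 | 0) | (c.(0 | 0) | (0 | 0 + (0 + 0))) :: --b--▸ s25, --c--▸ s27
  s20 = (0 | 0 + b.0) | c.(0 | 0) | (0 | 0 | (0 | 0 + (0 + 0))) :: --b--▸ s26, --c--▸ s27
  s21 = 0 | (0 | 0) | (c.(0 | 0) | b.(0 | 0 + (0 + 0))) :: --b--▸ s25, --c--▸ s28
  s22 = 0 | c.(0 | 0) | (0 | 0 | b.(0 | 0 + (0 + 0))) :: --b--▸ s26, --c--▸ s28
  s23 = (0 | 0 + b.0) | (0 | 0) | (0 | 0 | b.(0 | 0 + (0 + 0))) :: --b--▸ s27, --b--▸ s28
  s24 = 0 | (0 | 0) | (a.c.(0 | 0) | (0 | 0 + (0 + 0))) :: --a--▸ s25
  s25 = 0 | (0 | 0) | (c.(0 | 0) | (0 | 0 + (0 + 0))) :: --c--▸ s29
  s26 = 0 | c.(0 | 0) | (0 | 0 | (0 | 0 + (0 + 0))) :: --c--▸ s29
  s27 = (0 | 0 + b.0) | (0 | 0) | (0 | 0 | (0 | 0 + (0 + 0))) :: --b--▸ s29
  s28 = 0 | (0 | 0) | (0 | 0 | b.(0 | 0 + (0 + 0))) :: --b--▸ s29
  s29 = 0 | (0 | 0) | (0 | 0 | (0 | 0 + (0 + 0))) :: ·
LTS(Q): 30 reachable states
  t0 = c.((0 | 0 + b.0) | c.(0 | 0)) | (a.a.(0 | 0) | b.(0 | 0 + (0 + 0))) :: --a--▸ t1, --b--▸ t2, --c--▸ t3
  t1 = c.((0 | 0 + b.0) | c.(0 | 0)) | (a.(0 | 0) | b.(0 | 0 + (0 + 0))) :: --a--▸ t4, --b--▸ t5, --c--▸ t6
  t2 = c.((0 | 0 + b.0) | c.(0 | 0)) | (a.a.(0 | 0) | (0 | 0 + (0 + 0))) :: --a--▸ t5, --c--▸ t7
  t3 = (0 | 0 + b.0) | c.(0 | 0) | (a.a.(0 | 0) | b.(0 | 0 + (0 + 0))) :: --a--▸ t6, --b--▸ t7, --b--▸ t8, --c--▸ t9
  t4 = c.((0 | 0 + b.0) | c.(0 | 0)) | (0 | 0 | b.(0 | 0 + (0 + 0))) :: --b--▸ t10, --c--▸ t11
  t5 = c.((0 | 0 + b.0) | c.(0 | 0)) | (a.(0 | 0) | (0 | 0 + (0 + 0))) :: --a--▸ t10, --c--▸ t12
  t6 = (0 | 0 + b.0) | c.(0 | 0) | (a.(0 | 0) | b.(0 | 0 + (0 + 0))) :: --a--▸ t11, --b--▸ t12, --b--▸ t13, --c--▸ t14
  t7 = (0 | 0 + b.0) | c.(0 | 0) | (a.a.(0 | 0) | (0 | 0 + (0 + 0))) :: --a--▸ t12, --b--▸ t15, --c--▸ t16
  t8 = 0 | c.(0 | 0) | (a.a.(0 | 0) | b.(0 | 0 + (0 + 0))) :: --a--▸ t13, --b--▸ t15, --c--▸ t17
  t9 = (0 | 0 + b.0) | (0 | 0) | (a.a.(0 | 0) | b.(0 | 0 + (0 + 0))) :: --a--▸ t14, --b--▸ t16, --b--▸ t17
  t10 = c.((0 | 0 + b.0) | c.(0 | 0)) | (0 | 0 | (0 | 0 + (0 + 0))) :: --c--▸ t18
  t11 = (0 | 0 + b.0) | c.(0 | 0) | (0 | 0 | b.(0 | 0 + (0 + 0))) :: --b--▸ t18, --b--▸ t19, --c--▸ t20
  t12 = (0 | 0 + b.0) | c.(0 | 0) | (a.(0 | 0) | (0 | 0 + (0 + 0))) :: --a--▸ t18, --b--▸ t21, --c--▸ t22
  t13 = 0 | c.(0 | 0) | (a.(0 | 0) | b.(0 | 0 + (0 + 0))) :: --a--▸ t19, --b--▸ t21, --c--▸ t23
  t14 = (0 | 0 + b.0) | (0 | 0) | (a.(0 | 0) | b.(0 | 0 + (0 + 0))) :: --a--▸ t20, --b--▸ t22, --b--▸ t23
  t15 = 0 | c.(0 | 0) | (a.a.(0 | 0) | (0 | 0 + (0 + 0))) :: --a--▸ t21, --c--▸ t24
  t16 = (0 | 0 + b.0) | (0 | 0) | (a.a.(0 | 0) | (0 | 0 + (0 + 0))) :: --a--▸ t22, --b--▸ t24
  t17 = 0 | (0 | 0) | (a.a.(0 | 0) | b.(0 | 0 + (0 + 0))) :: --a--▸ t23, --b--▸ t24
  t18 = (0 | 0 + b.0) | c.(0 | 0) | (0 | 0 | (0 | 0 + (0 + 0))) :: --b--▸ t25, --c--▸ t26
  t19 = 0 | c.(0 | 0) | (0 | 0 | b.(0 | 0 + (0 + 0))) :: --b--▸ t25, --c--▸ t27
  t20 = (0 | 0 + b.0) | (0 | 0) | (0 | 0 | b.(0 | 0 + (0 + 0))) :: --b--▸ t26, --b--▸ t27
  t21 = 0 | c.(0 | 0) | (a.(0 | 0) | (0 | 0 + (0 + 0))) :: --a--▸ t25, --c--▸ t28
  t22 = (0 | 0 + b.0) | (0 | 0) | (a.(0 | 0) | (0 | 0 + (0 + 0))) :: --a--▸ t26, --b--▸ t28
  t23 = 0 | (0 | 0) | (a.(0 | 0) | b.(0 | 0 + (0 + 0))) :: --a--▸ t27, --b--▸ t28
  t24 = 0 | (0 | 0) | (a.a.(0 | 0) | (0 | 0 + (0 + 0))) :: --a--▸ t28
  t25 = 0 | c.(0 | 0) | (0 | 0 | (0 | 0 + (0 + 0))) :: --c--▸ t29
  t26 = (0 | 0 + b.0) | (0 | 0) | (0 | 0 | (0 | 0 + (0 + 0))) :: --b--▸ t29
  t27 = 0 | (0 | 0) | (0 | 0 | b.(0 | 0 + (0 + 0))) :: --b--▸ t29
  t28 = 0 | (0 | 0) | (a.(0 | 0) | (0 | 0 + (0 + 0))) :: --a--▸ t29
  t29 = 0 | (0 | 0) | (0 | 0 | (0 | 0 + (0 + 0))) :: ·
Run σ = ⟨accc⟩ on P: start {s0}
  after a @ step 1: {s1}
  after c @ step 2: {s5, s6}
  after c @ step 3: {s13, s14}
  after c @ step 4: {s23}
  P completes σ.
Run σ = ⟨accc⟩ on Q: start {t0}
  after a @ step 1: {t1}
  after c @ step 2: {t6}
  after c @ step 3: {t14}
  after c @ step 4: no successor for Q

traces(P) ≠ traces(Q) — witness ⟨accc⟩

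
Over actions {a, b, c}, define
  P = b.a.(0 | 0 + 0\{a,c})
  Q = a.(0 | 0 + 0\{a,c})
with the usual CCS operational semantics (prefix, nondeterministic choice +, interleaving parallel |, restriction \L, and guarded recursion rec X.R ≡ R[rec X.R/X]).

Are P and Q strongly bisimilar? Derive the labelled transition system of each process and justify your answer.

LTS(P): 3 reachable states
  m0 = b.a.(0 | 0 + 0\{a,c}) :: —b→ m1
  m1 = a.(0 | 0 + 0\{a,c}) :: —a→ m2
  m2 = 0 | 0 + 0\{a,c} :: ∅
LTS(Q): 2 reachable states
  n0 = a.(0 | 0 + 0\{a,c}) :: —a→ n1
  n1 = 0 | 0 + 0\{a,c} :: ∅
Bisimilarity quotient blocks:
  B0 = {m0}
  B1 = {m1, n0}
  B2 = {m2, n1}
m0 ∈ B0, n0 ∈ B1 → different blocks

P ≁ Q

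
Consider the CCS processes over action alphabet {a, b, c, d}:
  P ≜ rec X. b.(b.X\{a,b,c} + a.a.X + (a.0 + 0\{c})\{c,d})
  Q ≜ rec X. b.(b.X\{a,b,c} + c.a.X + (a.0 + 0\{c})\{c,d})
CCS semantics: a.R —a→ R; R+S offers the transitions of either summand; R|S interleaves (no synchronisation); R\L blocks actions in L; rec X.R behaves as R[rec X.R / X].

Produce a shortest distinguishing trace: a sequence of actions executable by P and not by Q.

Reachable graph of P (5 states):
  m0 = rec X. b.(b.X\{a,b,c} + a.a.X + (a.0 + 0\{c})\{c,d}) → --b--▸ m1
  m1 = b.(rec X. b.(b.X\{a,b,c} + a.a.X + (a.0 + 0\{c})\{c,d}))\{a,b,c} + a.a.(rec X. b.(b.X\{a,b,c} + a.a.X + (a.0 + 0\{c})\{c,d})) + (a.0 + 0\{c})\{c,d} → --a--▸ m2, --a--▸ m3, --b--▸ m4
  m2 = 0\{c,d} → ∅
  m3 = a.(rec X. b.(b.X\{a,b,c} + a.a.X + (a.0 + 0\{c})\{c,d})) → --a--▸ m0
  m4 = (rec X. b.(b.X\{a,b,c} + a.a.X + (a.0 + 0\{c})\{c,d}))\{a,b,c} → ∅
Reachable graph of Q (5 states):
  n0 = rec X. b.(b.X\{a,b,c} + c.a.X + (a.0 + 0\{c})\{c,d}) → --b--▸ n1
  n1 = b.(rec X. b.(b.X\{a,b,c} + c.a.X + (a.0 + 0\{c})\{c,d}))\{a,b,c} + c.a.(rec X. b.(b.X\{a,b,c} + c.a.X + (a.0 + 0\{c})\{c,d})) + (a.0 + 0\{c})\{c,d} → --a--▸ n2, --b--▸ n3, --c--▸ n4
  n2 = 0\{c,d} → ∅
  n3 = (rec X. b.(b.X\{a,b,c} + c.a.X + (a.0 + 0\{c})\{c,d}))\{a,b,c} → ∅
  n4 = a.(rec X. b.(b.X\{a,b,c} + c.a.X + (a.0 + 0\{c})\{c,d})) → --a--▸ n0
Executing baa from P (initial set {m0}):
  after b @ step 1: {m1}
  after a @ step 2: {m2, m3}
  after a @ step 3: {m0}
  P completes σ.
Executing baa from Q (initial set {n0}):
  after b @ step 1: {n1}
  after a @ step 2: {n2}
  after a @ step 3: ∅  — Q cannot continue

baa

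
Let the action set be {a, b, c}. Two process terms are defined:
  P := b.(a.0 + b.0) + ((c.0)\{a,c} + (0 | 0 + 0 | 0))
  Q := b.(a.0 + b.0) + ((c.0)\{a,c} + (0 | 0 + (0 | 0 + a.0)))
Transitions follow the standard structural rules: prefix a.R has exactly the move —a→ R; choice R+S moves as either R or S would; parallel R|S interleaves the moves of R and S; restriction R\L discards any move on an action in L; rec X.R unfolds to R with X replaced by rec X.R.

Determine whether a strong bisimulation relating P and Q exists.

P ≁ Q

LTS(P): 3 reachable states
  p0 = b.(a.0 + b.0) + ((c.0)\{a,c} + (0 | 0 + 0 | 0)) | ··b··> p1
  p1 = a.0 + b.0 | ··a··> p2, ··b··> p2
  p2 = 0 | ·
LTS(Q): 3 reachable states
  q0 = b.(a.0 + b.0) + ((c.0)\{a,c} + (0 | 0 + (0 | 0 + a.0))) | ··a··> q1, ··b··> q2
  q1 = 0 | ·
  q2 = a.0 + b.0 | ··a··> q1, ··b··> q1
Partition-refinement fixed point:
  B0 = {p0}
  B1 = {p1, q2}
  B2 = {p2, q1}
  B3 = {q0}
p0 ∈ B0, q0 ∈ B3 → different blocks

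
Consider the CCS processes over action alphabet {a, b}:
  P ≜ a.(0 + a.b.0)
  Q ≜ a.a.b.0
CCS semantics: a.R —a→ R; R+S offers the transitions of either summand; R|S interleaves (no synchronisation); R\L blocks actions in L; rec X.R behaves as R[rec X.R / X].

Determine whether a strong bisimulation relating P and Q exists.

YES

LTS(P): 4 reachable states
  u0 = a.(0 + a.b.0) :: --a--▸ u1
  u1 = 0 + a.b.0 :: --a--▸ u2
  u2 = b.0 :: --b--▸ u3
  u3 = 0 :: ∅
LTS(Q): 4 reachable states
  v0 = a.a.b.0 :: --a--▸ v1
  v1 = a.b.0 :: --a--▸ v2
  v2 = b.0 :: --b--▸ v3
  v3 = 0 :: ∅
Coarsest stable partition (strong bisimilarity classes):
  B0 = {u0, v0}
  B1 = {u1, v1}
  B2 = {u2, v2}
  B3 = {u3, v3}
u0 ∈ B0, v0 ∈ B0 → same block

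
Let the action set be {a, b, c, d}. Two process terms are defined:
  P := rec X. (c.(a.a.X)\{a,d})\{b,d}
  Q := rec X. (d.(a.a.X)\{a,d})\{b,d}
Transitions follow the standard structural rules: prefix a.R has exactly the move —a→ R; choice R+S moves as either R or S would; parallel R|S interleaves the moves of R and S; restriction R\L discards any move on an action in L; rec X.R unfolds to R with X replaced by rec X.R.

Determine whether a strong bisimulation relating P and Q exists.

Reachable graph of P (2 states):
  m0 = rec X. (c.(a.a.X)\{a,d})\{b,d} ⊢ ··c··> m1
  m1 = (a.a.(rec X. (c.(a.a.X)\{a,d})\{b,d}))\{a,d}\{b,d} ⊢ (no moves)
Reachable graph of Q (1 states):
  n0 = rec X. (d.(a.a.X)\{a,d})\{b,d} ⊢ (no moves)
Partition-refinement fixed point:
  B0 = {m0}
  B1 = {m1, n0}
m0 ∈ B0, n0 ∈ B1 → different blocks

not bisimilar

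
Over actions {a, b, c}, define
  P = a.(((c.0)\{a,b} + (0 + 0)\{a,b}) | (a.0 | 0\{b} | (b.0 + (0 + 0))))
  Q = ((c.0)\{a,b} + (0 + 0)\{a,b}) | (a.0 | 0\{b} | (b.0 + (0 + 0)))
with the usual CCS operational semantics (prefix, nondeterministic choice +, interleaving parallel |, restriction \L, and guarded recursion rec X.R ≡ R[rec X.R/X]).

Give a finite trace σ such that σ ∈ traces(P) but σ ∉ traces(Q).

LTS(P): 9 reachable states
  u0 = a.(((c.0)\{a,b} + (0 + 0)\{a,b}) | (a.0 | 0\{b} | (b.0 + (0 + 0)))) | -a-> u1
  u1 = ((c.0)\{a,b} + (0 + 0)\{a,b}) | (a.0 | 0\{b} | (b.0 + (0 + 0))) | -a-> u2, -b-> u3, -c-> u4
  u2 = ((c.0)\{a,b} + (0 + 0)\{a,b}) | (0 | 0\{b} | (b.0 + (0 + 0))) | -b-> u5, -c-> u6
  u3 = ((c.0)\{a,b} + (0 + 0)\{a,b}) | (a.0 | 0\{b} | 0) | -a-> u5, -c-> u7
  u4 = 0\{a,b} | (a.0 | 0\{b} | (b.0 + (0 + 0))) | -a-> u6, -b-> u7
  u5 = ((c.0)\{a,b} + (0 + 0)\{a,b}) | (0 | 0\{b} | 0) | -c-> u8
  u6 = 0\{a,b} | (0 | 0\{b} | (b.0 + (0 + 0))) | -b-> u8
  u7 = 0\{a,b} | (a.0 | 0\{b} | 0) | -a-> u8
  u8 = 0\{a,b} | (0 | 0\{b} | 0) | (no moves)
LTS(Q): 8 reachable states
  v0 = ((c.0)\{a,b} + (0 + 0)\{a,b}) | (a.0 | 0\{b} | (b.0 + (0 + 0))) | -a-> v1, -b-> v2, -c-> v3
  v1 = ((c.0)\{a,b} + (0 + 0)\{a,b}) | (0 | 0\{b} | (b.0 + (0 + 0))) | -b-> v4, -c-> v5
  v2 = ((c.0)\{a,b} + (0 + 0)\{a,b}) | (a.0 | 0\{b} | 0) | -a-> v4, -c-> v6
  v3 = 0\{a,b} | (a.0 | 0\{b} | (b.0 + (0 + 0))) | -a-> v5, -b-> v6
  v4 = ((c.0)\{a,b} + (0 + 0)\{a,b}) | (0 | 0\{b} | 0) | -c-> v7
  v5 = 0\{a,b} | (0 | 0\{b} | (b.0 + (0 + 0))) | -b-> v7
  v6 = 0\{a,b} | (a.0 | 0\{b} | 0) | -a-> v7
  v7 = 0\{a,b} | (0 | 0\{b} | 0) | (no moves)
Run σ = ⟨aa⟩ on P: start {u0}
  after a @ step 1: {u1}
  after a @ step 2: {u2}
  ✓ P
Run σ = ⟨aa⟩ on Q: start {v0}
  after a @ step 1: {v1}
  after a @ step 2: ∅ (Q stuck)

aa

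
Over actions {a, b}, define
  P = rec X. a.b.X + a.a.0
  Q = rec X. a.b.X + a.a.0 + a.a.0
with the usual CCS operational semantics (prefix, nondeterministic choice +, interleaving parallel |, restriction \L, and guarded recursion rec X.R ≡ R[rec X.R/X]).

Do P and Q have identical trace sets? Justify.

trace-equivalent

Reachable graph of P (4 states):
  m0 = rec X. a.b.X + a.a.0 :: —a→ m1, —a→ m2
  m1 = a.0 :: —a→ m3
  m2 = b.(rec X. a.b.X + a.a.0) :: —b→ m0
  m3 = 0 :: ∅
Reachable graph of Q (4 states):
  n0 = rec X. a.b.X + a.a.0 + a.a.0 :: —a→ n1, —a→ n2
  n1 = a.0 :: —a→ n3
  n2 = b.(rec X. a.b.X + a.a.0 + a.a.0) :: —b→ n0
  n3 = 0 :: ∅
Bisimilarity quotient blocks:
  B0 = {m0, n0}
  B1 = {m2, n2}
  B2 = {m1, n1}
  B3 = {m3, n3}
m0 ∈ B0, n0 ∈ B0 → same block
Bisimilar ⇒ trace-equivalent.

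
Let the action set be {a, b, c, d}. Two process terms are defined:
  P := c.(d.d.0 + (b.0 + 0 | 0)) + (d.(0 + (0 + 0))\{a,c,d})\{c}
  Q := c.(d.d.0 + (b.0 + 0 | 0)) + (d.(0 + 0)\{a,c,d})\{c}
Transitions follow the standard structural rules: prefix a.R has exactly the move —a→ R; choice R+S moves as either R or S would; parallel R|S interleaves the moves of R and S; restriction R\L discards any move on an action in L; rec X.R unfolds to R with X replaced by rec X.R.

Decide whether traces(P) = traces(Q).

LTS(P): 5 reachable states
  s0 = c.(d.d.0 + (b.0 + 0 | 0)) + (d.(0 + (0 + 0))\{a,c,d})\{c} → --c--▸ s1, --d--▸ s2
  s1 = d.d.0 + (b.0 + 0 | 0) → --b--▸ s3, --d--▸ s4
  s2 = (0 + (0 + 0))\{a,c,d}\{c} → deadlocked
  s3 = 0 → deadlocked
  s4 = d.0 → --d--▸ s3
LTS(Q): 5 reachable states
  t0 = c.(d.d.0 + (b.0 + 0 | 0)) + (d.(0 + 0)\{a,c,d})\{c} → --c--▸ t1, --d--▸ t2
  t1 = d.d.0 + (b.0 + 0 | 0) → --b--▸ t3, --d--▸ t4
  t2 = (0 + 0)\{a,c,d}\{c} → deadlocked
  t3 = 0 → deadlocked
  t4 = d.0 → --d--▸ t3
Partition-refinement fixed point:
  B0 = {s0, t0}
  B1 = {s2, s3, t2, t3}
  B2 = {s1, t1}
  B3 = {s4, t4}
s0 ∈ B0, t0 ∈ B0 → same block
Bisimilar ⇒ trace-equivalent.

YES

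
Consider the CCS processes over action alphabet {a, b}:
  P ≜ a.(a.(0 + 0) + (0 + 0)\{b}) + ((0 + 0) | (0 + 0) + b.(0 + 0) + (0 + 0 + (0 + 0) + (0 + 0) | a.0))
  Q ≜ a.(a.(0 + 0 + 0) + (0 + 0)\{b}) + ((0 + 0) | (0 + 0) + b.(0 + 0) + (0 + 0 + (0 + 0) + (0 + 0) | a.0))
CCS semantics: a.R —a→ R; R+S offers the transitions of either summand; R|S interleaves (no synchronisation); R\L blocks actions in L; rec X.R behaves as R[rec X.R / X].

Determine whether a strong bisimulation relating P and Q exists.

P's transition system — 4 states:
  s0 = a.(a.(0 + 0) + (0 + 0)\{b}) + ((0 + 0) | (0 + 0) + b.(0 + 0) + (0 + 0 + (0 + 0) + (0 + 0) | a.0)) → ··a··> s1, ··a··> s2, ··b··> s3
  s1 = (0 + 0) | 0 → stopped
  s2 = a.(0 + 0) + (0 + 0)\{b} → ··a··> s3
  s3 = 0 + 0 → stopped
Q's transition system — 5 states:
  t0 = a.(a.(0 + 0 + 0) + (0 + 0)\{b}) + ((0 + 0) | (0 + 0) + b.(0 + 0) + (0 + 0 + (0 + 0) + (0 + 0) | a.0)) → ··a··> t1, ··a··> t2, ··b··> t3
  t1 = (0 + 0) | 0 → stopped
  t2 = a.(0 + 0 + 0) + (0 + 0)\{b} → ··a··> t4
  t3 = 0 + 0 → stopped
  t4 = 0 + 0 + 0 → stopped
Coarsest stable partition (strong bisimilarity classes):
  B0 = {s0, t0}
  B1 = {s1, s3, t1, t3, t4}
  B2 = {s2, t2}
s0 ∈ B0, t0 ∈ B0 → same block

YES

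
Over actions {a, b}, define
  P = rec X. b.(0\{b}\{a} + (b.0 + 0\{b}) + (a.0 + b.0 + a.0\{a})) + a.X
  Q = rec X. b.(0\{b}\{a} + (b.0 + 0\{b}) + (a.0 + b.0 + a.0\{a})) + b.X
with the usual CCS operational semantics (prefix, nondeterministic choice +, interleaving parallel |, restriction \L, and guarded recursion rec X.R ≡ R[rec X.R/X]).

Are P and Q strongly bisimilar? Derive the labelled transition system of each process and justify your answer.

P ≁ Q

LTS(P): 4 reachable states
  u0 = rec X. b.(0\{b}\{a} + (b.0 + 0\{b}) + (a.0 + b.0 + a.0\{a})) + a.X | —a→ u0, —b→ u1
  u1 = 0\{b}\{a} + (b.0 + 0\{b}) + (a.0 + b.0 + a.0\{a}) | —a→ u2, —a→ u3, —b→ u2
  u2 = 0 | ∅
  u3 = 0\{a} | ∅
LTS(Q): 4 reachable states
  v0 = rec X. b.(0\{b}\{a} + (b.0 + 0\{b}) + (a.0 + b.0 + a.0\{a})) + b.X | —b→ v0, —b→ v1
  v1 = 0\{b}\{a} + (b.0 + 0\{b}) + (a.0 + b.0 + a.0\{a}) | —a→ v2, —a→ v3, —b→ v2
  v2 = 0 | ∅
  v3 = 0\{a} | ∅
Bisimilarity quotient blocks:
  B0 = {u0}
  B1 = {u1, v1}
  B2 = {u2, u3, v2, v3}
  B3 = {v0}
u0 ∈ B0, v0 ∈ B3 → different blocks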